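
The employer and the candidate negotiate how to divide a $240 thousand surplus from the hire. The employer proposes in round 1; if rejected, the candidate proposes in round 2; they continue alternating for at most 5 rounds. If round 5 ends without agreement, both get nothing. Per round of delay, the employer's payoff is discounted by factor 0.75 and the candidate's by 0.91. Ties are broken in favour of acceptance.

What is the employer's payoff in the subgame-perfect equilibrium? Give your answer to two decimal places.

Round 5 (the employer proposes): rejection yields 0 for the candidate; the employer offers 0 and keeps 240.
Round 4 (the candidate proposes): the employer can get 240 next round, worth 0.75 × 240 = 180 now; the candidate offers that and keeps 60.
Round 3 (the employer proposes): the candidate can get 60 next round, worth 0.91 × 60 = 54.6 now; the employer offers that and keeps 185.4.
Round 2 (the candidate proposes): the employer can get 185.4 next round, worth 0.75 × 185.4 = 139.05 now; the candidate offers that and keeps 100.95.
Round 1 (the employer proposes): the candidate can get 100.95 next round, worth 0.91 × 100.95 = 91.8645 now; the employer offers that and keeps 148.1355.

148.14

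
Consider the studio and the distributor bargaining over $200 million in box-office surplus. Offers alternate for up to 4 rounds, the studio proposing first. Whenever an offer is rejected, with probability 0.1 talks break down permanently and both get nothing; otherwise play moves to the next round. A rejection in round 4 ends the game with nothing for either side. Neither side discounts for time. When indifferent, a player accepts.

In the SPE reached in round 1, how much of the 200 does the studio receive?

36.2

By backward induction:
Round 4 (the distributor proposes): the studio will accept anything ≥ 0, so the distributor offers 0 and keeps 200.
Round 3 (the studio proposes): rejecting gives the distributor an expected 0.9 × 200 = 180; the studio offers that and keeps 20.
Round 2 (the distributor proposes): rejecting gives the studio an expected 0.9 × 20 = 18. The distributor offers 18 and keeps 200 − 18 = 182.
Round 1 (the studio proposes): rejecting gives the distributor an expected 0.9 × 182 = 163.8, so the studio offers 163.8, keeping 36.2.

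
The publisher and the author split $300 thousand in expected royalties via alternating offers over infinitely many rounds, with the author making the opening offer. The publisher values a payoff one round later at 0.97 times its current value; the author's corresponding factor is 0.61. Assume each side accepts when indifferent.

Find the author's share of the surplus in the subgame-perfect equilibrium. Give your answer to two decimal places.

Let x be the author's share when the author proposes and y be the publisher's share when the publisher proposes.
The publisher accepts iff offered ≥ 0.97·y, so x = 300 − 0.97y. Symmetrically y = 300 − 0.61x.
Substituting: x = 300 − 0.97(300 − 0.61x), giving x(1 − 0.61·0.97) = 300(1 − 0.97).
So x = 300 × 0.03 / 0.4083 ≈ 22.0426, and the publisher receives 300 − x ≈ 277.9574.

22.04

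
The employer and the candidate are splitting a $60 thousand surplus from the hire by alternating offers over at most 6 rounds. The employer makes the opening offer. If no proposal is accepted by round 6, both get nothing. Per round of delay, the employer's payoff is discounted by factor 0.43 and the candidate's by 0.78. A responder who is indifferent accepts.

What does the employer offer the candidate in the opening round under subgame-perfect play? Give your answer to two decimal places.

Round 6 (the candidate proposes): the employer will accept anything ≥ 0, so the candidate offers 0 and keeps 60.
Round 5 (the employer proposes): the candidate can get 60 next round, worth 0.78 × 60 = 46.8 now; the employer offers that and keeps 13.2.
Round 4 (the candidate proposes): the employer can get 13.2 next round, worth 0.43 × 13.2 = 5.676 now, so the candidate offers 5.676, keeping 54.324.
Round 3 (the employer proposes): the candidate can get 54.324 next round, worth 0.78 × 54.324 = 42.37272 now. The employer offers 42.37272 and keeps 60 − 42.37272 = 17.62728.
Round 2 (the candidate proposes): the employer can get 17.62728 next round, worth 0.43 × 17.62728 = 7.5797304 now, so the candidate offers 7.5797304, keeping 52.4202696.
Round 1 (the employer proposes): the candidate can get 52.4202696 next round, worth 0.78 × 52.4202696 = 40.887810288 now, so the employer offers 40.887810288, keeping 19.112189712.

40.89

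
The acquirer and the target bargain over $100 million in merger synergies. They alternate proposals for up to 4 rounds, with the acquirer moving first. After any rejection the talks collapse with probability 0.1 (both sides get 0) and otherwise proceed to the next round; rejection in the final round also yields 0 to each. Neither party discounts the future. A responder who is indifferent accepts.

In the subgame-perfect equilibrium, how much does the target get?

81.9

Round 4 (the target proposes): rejection yields 0 for the acquirer; the target offers 0 and keeps 100.
Round 3 (the acquirer proposes): rejecting gives the target an expected 0.9 × 100 = 90, so the acquirer offers 90, keeping 10.
Round 2 (the target proposes): rejecting gives the acquirer an expected 0.9 × 10 = 9, so the target offers 9, keeping 91.
Round 1 (the acquirer proposes): rejecting gives the target an expected 0.9 × 91 = 81.9, so the acquirer offers 81.9, keeping 18.1.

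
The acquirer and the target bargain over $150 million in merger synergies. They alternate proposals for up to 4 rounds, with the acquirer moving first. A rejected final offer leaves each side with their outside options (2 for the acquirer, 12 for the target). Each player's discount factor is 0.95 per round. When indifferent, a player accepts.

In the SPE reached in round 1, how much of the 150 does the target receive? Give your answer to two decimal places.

134.02

Round 4 (the target proposes): the acquirer gets 2 if talks fail, so the target offers 2 and keeps 148.
Round 3 (the acquirer proposes): the target can get 148 next round, worth 0.95 × 148 = 140.6 now; the acquirer offers that and keeps 9.4.
Round 2 (the target proposes): the acquirer can get 9.4 next round, worth 0.95 × 9.4 = 8.93 now. The target offers 8.93 and keeps 150 − 8.93 = 141.07.
Round 1 (the acquirer proposes): the target can get 141.07 next round, worth 0.95 × 141.07 = 134.0165 now, so the acquirer offers 134.0165, keeping 15.9835.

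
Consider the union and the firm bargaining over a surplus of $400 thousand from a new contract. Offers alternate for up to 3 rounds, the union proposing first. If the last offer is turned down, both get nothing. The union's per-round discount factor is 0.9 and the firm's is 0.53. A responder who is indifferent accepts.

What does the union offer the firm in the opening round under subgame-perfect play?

Round 3 (the union proposes): the firm will accept anything ≥ 0, so the union offers 0 and keeps 400.
Round 2 (the firm proposes): the union can get 400 next round, worth 0.9 × 400 = 360 now. The firm offers 360 and keeps 400 − 360 = 40.
Round 1 (the union proposes): the firm can get 40 next round, worth 0.53 × 40 = 21.2 now, so the union offers 21.2, keeping 378.8.

21.2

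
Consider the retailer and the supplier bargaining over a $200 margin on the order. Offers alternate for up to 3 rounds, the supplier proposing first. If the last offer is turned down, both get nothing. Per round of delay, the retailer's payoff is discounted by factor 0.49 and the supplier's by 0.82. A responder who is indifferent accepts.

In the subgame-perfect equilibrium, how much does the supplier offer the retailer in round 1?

By backward induction:
Round 3 (the supplier proposes): rejection yields 0 for the retailer; the supplier offers 0 and keeps 200.
Round 2 (the retailer proposes): the supplier can get 200 next round, worth 0.82 × 200 = 164 now. The retailer offers 164 and keeps 200 − 164 = 36.
Round 1 (the supplier proposes): the retailer can get 36 next round, worth 0.49 × 36 = 17.64 now, so the supplier offers 17.64, keeping 182.36.

17.64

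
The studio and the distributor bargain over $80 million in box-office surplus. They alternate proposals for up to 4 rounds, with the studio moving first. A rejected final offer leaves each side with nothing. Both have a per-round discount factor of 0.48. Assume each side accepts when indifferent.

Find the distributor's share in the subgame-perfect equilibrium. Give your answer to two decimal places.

28.82

Round 4 (the distributor proposes): rejection yields 0 for the studio; the distributor offers 0 and keeps 80.
Round 3 (the studio proposes): the distributor can get 80 next round, worth 0.48 × 80 = 38.4 now; the studio offers that and keeps 41.6.
Round 2 (the distributor proposes): the studio can get 41.6 next round, worth 0.48 × 41.6 = 19.968 now. The distributor offers 19.968 and keeps 80 − 19.968 = 60.032.
Round 1 (the studio proposes): the distributor can get 60.032 next round, worth 0.48 × 60.032 = 28.81536 now; the studio offers that and keeps 51.18464.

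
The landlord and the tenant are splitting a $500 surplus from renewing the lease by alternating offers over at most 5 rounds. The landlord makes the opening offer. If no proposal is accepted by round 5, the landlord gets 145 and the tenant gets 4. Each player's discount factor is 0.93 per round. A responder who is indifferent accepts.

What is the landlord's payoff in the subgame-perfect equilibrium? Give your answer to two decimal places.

Round 5 (the landlord proposes): the tenant gets 4 if talks fail, so the landlord offers 4 and keeps 496.
Round 4 (the tenant proposes): the landlord can get 496 next round, worth 0.93 × 496 = 461.28 now; the tenant offers that and keeps 38.72.
Round 3 (the landlord proposes): the tenant can get 38.72 next round, worth 0.93 × 38.72 = 36.0096 now; the landlord offers that and keeps 463.9904.
Round 2 (the tenant proposes): the landlord can get 463.9904 next round, worth 0.93 × 463.9904 = 431.511072 now, so the tenant offers 431.511072, keeping 68.488928.
Round 1 (the landlord proposes): the tenant can get 68.488928 next round, worth 0.93 × 68.488928 = 63.69470304 now, so the landlord offers 63.69470304, keeping 436.30529696.

436.31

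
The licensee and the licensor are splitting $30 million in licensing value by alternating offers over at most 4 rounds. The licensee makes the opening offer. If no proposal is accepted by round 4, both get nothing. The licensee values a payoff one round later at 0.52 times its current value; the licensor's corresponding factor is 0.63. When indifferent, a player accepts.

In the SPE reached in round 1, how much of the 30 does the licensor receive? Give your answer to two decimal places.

Round 4 (the licensor proposes): the licensee will accept anything ≥ 0, so the licensor offers 0 and keeps 30.
Round 3 (the licensee proposes): the licensor can get 30 next round, worth 0.63 × 30 = 18.9 now. The licensee offers 18.9 and keeps 30 − 18.9 = 11.1.
Round 2 (the licensor proposes): the licensee can get 11.1 next round, worth 0.52 × 11.1 = 5.772 now, so the licensor offers 5.772, keeping 24.228.
Round 1 (the licensee proposes): the licensor can get 24.228 next round, worth 0.63 × 24.228 = 15.26364 now; the licensee offers that and keeps 14.73636.

15.26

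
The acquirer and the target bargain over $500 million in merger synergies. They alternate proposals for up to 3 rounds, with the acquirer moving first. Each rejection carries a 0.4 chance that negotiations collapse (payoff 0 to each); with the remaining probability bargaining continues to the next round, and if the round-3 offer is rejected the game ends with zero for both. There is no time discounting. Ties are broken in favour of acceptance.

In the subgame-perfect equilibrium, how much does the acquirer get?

Round 3 (the acquirer proposes): the target will accept anything ≥ 0, so the acquirer offers 0 and keeps 500.
Round 2 (the target proposes): rejecting gives the acquirer an expected 0.6 × 500 = 300. The target offers 300 and keeps 500 − 300 = 200.
Round 1 (the acquirer proposes): rejecting gives the target an expected 0.6 × 200 = 120, so the acquirer offers 120, keeping 380.

380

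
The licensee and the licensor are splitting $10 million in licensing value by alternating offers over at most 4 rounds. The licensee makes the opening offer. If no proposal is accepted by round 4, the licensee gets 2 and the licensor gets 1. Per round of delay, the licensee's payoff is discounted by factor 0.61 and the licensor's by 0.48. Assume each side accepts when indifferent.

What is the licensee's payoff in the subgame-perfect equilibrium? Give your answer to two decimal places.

Round 4 (the licensor proposes): the licensee gets 2 if talks fail, so the licensor offers 2 and keeps 8.
Round 3 (the licensee proposes): the licensor can get 8 next round, worth 0.48 × 8 = 3.84 now, so the licensee offers 3.84, keeping 6.16.
Round 2 (the licensor proposes): the licensee can get 6.16 next round, worth 0.61 × 6.16 = 3.7576 now; the licensor offers that and keeps 6.2424.
Round 1 (the licensee proposes): the licensor can get 6.2424 next round, worth 0.48 × 6.2424 = 2.996352 now. The licensee offers 2.996352 and keeps 10 − 2.996352 = 7.003648.

7.00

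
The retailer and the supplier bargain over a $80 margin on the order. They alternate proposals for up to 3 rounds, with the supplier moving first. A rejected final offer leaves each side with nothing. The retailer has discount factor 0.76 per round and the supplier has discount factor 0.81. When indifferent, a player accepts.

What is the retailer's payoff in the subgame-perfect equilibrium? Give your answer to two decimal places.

11.55

Round 3 (the supplier proposes): rejection yields 0 for the retailer; the supplier offers 0 and keeps 80.
Round 2 (the retailer proposes): the supplier can get 80 next round, worth 0.81 × 80 = 64.8 now; the retailer offers that and keeps 15.2.
Round 1 (the supplier proposes): the retailer can get 15.2 next round, worth 0.76 × 15.2 = 11.552 now. The supplier offers 11.552 and keeps 80 − 11.552 = 68.448.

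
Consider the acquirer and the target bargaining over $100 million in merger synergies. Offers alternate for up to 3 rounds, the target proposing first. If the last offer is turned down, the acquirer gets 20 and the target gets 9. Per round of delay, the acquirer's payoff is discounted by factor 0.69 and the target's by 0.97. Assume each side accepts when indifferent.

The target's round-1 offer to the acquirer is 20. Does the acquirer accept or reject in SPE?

Accept

Work out the acquirer's continuation value if the offer is rejected.
Round 3 (the target proposes): the acquirer gets 20 if talks fail, so the target offers 20 and keeps 80.
Round 2 (the acquirer proposes): the target can get 80 next round, worth 0.97 × 80 = 77.6 now, so the acquirer offers 77.6, keeping 22.4.
So by rejecting in round 1, the acquirer gets 22.4 next round, worth 0.69 × 22.4 = 15.456 now.
Offer 20 ≥ 15.456, so the acquirer accepts.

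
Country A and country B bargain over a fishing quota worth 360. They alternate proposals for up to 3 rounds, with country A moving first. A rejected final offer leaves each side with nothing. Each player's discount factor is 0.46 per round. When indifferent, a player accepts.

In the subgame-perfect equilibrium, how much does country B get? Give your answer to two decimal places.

89.42

Round 3 (country A proposes): country B will accept anything ≥ 0, so country A offers 0 and keeps 360.
Round 2 (country B proposes): country A can get 360 next round, worth 0.46 × 360 = 165.6 now. Country B offers 165.6 and keeps 360 − 165.6 = 194.4.
Round 1 (country A proposes): country B can get 194.4 next round, worth 0.46 × 194.4 = 89.424 now. Country A offers 89.424 and keeps 360 − 89.424 = 270.576.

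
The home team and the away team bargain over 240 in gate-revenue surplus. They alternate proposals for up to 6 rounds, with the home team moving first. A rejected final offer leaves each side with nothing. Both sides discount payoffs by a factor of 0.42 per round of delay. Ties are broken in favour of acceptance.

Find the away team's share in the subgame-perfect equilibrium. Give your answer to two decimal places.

71.91

Solve by backward induction from round 6.
Round 6 (the away team proposes): rejection yields 0 for the home team; the away team offers 0 and keeps 240.
Round 5 (the home team proposes): the away team can get 240 next round, worth 0.42 × 240 = 100.8 now. The home team offers 100.8 and keeps 240 − 100.8 = 139.2.
Round 4 (the away team proposes): the home team can get 139.2 next round, worth 0.42 × 139.2 = 58.464 now. The away team offers 58.464 and keeps 240 − 58.464 = 181.536.
Round 3 (the home team proposes): the away team can get 181.536 next round, worth 0.42 × 181.536 = 76.24512 now. The home team offers 76.24512 and keeps 240 − 76.24512 = 163.75488.
Round 2 (the away team proposes): the home team can get 163.75488 next round, worth 0.42 × 163.75488 = 68.7770496 now; the away team offers that and keeps 171.2229504.
Round 1 (the home team proposes): the away team can get 171.2229504 next round, worth 0.42 × 171.2229504 = 71.913639168 now. The home team offers 71.913639168 and keeps 240 − 71.913639168 = 168.086360832.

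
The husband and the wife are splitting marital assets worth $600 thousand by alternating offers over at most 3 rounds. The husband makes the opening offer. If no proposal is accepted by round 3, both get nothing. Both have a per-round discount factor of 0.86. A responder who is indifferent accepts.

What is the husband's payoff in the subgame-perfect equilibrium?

527.76

Work backward from the last round.
Round 3 (the husband proposes): rejection yields 0 for the wife; the husband offers 0 and keeps 600.
Round 2 (the wife proposes): the husband can get 600 next round, worth 0.86 × 600 = 516 now; the wife offers that and keeps 84.
Round 1 (the husband proposes): the wife can get 84 next round, worth 0.86 × 84 = 72.24 now. The husband offers 72.24 and keeps 600 − 72.24 = 527.76.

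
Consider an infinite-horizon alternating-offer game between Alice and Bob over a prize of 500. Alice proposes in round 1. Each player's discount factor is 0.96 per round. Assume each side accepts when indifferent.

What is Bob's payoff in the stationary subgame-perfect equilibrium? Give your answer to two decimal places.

244.90

When Alice proposes, Bob accepts any offer worth at least 0.96 times what Bob would get by proposing next round; and vice versa.
This gives x = 500 − 0.96y and y = 500 − 0.96x, where x and y are each side's share when it proposes.
Hence (1 − 0.96·0.96)x = 500(1 − 0.96), i.e. 0.0784·x = 20.
x ≈ 255.1020; Bob's share is 500 − x ≈ 244.8980.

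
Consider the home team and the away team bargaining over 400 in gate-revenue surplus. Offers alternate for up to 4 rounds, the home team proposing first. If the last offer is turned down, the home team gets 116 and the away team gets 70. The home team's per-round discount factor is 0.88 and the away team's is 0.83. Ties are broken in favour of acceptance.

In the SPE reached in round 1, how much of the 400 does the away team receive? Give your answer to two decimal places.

212.01

Round 4 (the away team proposes): the home team gets 116 if talks fail, so the away team offers 116 and keeps 284.
Round 3 (the home team proposes): the away team can get 284 next round, worth 0.83 × 284 = 235.72 now; the home team offers that and keeps 164.28.
Round 2 (the away team proposes): the home team can get 164.28 next round, worth 0.88 × 164.28 = 144.5664 now; the away team offers that and keeps 255.4336.
Round 1 (the home team proposes): the away team can get 255.4336 next round, worth 0.83 × 255.4336 = 212.009888 now; the home team offers that and keeps 187.990112.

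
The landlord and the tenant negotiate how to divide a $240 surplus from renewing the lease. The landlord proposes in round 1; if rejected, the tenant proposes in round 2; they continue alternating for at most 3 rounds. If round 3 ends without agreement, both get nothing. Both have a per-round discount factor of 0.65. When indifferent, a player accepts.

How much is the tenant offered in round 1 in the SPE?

54.6

By backward induction:
Round 3 (the landlord proposes): rejection yields 0 for the tenant; the landlord offers 0 and keeps 240.
Round 2 (the tenant proposes): the landlord can get 240 next round, worth 0.65 × 240 = 156 now; the tenant offers that and keeps 84.
Round 1 (the landlord proposes): the tenant can get 84 next round, worth 0.65 × 84 = 54.6 now; the landlord offers that and keeps 185.4.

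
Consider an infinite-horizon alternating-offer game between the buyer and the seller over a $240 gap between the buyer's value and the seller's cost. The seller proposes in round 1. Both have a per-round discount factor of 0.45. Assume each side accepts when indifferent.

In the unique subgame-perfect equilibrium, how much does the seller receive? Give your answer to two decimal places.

165.52

Let x be the seller's share when the seller proposes and y be the buyer's share when the buyer proposes.
The buyer accepts iff offered ≥ 0.45·y, so x = 240 − 0.45y. Symmetrically y = 240 − 0.45x.
Substituting: x = 240 − 0.45(240 − 0.45x), giving x(1 − 0.45·0.45) = 240(1 − 0.45).
So x = 240 × 0.55 / 0.7975 ≈ 165.5172, and the buyer receives 240 − x ≈ 74.4828.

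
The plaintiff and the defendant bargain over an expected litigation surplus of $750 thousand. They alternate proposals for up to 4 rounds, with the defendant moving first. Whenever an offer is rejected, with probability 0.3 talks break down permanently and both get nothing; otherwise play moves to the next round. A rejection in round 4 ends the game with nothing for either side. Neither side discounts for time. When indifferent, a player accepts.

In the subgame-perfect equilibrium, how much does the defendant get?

335.25

Round 4 (the plaintiff proposes): rejection yields 0 for the defendant; the plaintiff offers 0 and keeps 750.
Round 3 (the defendant proposes): rejecting gives the plaintiff an expected 0.7 × 750 = 525. The defendant offers 525 and keeps 750 − 525 = 225.
Round 2 (the plaintiff proposes): rejecting gives the defendant an expected 0.7 × 225 = 157.5, so the plaintiff offers 157.5, keeping 592.5.
Round 1 (the defendant proposes): rejecting gives the plaintiff an expected 0.7 × 592.5 = 414.75, so the defendant offers 414.75, keeping 335.25.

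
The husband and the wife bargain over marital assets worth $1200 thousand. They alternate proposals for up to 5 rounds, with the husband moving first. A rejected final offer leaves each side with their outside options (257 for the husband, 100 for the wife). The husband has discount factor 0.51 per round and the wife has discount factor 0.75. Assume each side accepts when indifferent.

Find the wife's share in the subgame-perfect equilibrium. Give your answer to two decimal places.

Solve by backward induction from round 5.
Round 5 (the husband proposes): the wife gets 100 if talks fail, so the husband offers 100 and keeps 1100.
Round 4 (the wife proposes): the husband can get 1100 next round, worth 0.51 × 1100 = 561 now, so the wife offers 561, keeping 639.
Round 3 (the husband proposes): the wife can get 639 next round, worth 0.75 × 639 = 479.25 now. The husband offers 479.25 and keeps 1200 − 479.25 = 720.75.
Round 2 (the wife proposes): the husband can get 720.75 next round, worth 0.51 × 720.75 = 367.5825 now, so the wife offers 367.5825, keeping 832.4175.
Round 1 (the husband proposes): the wife can get 832.4175 next round, worth 0.75 × 832.4175 = 624.313125 now; the husband offers that and keeps 575.686875.

624.31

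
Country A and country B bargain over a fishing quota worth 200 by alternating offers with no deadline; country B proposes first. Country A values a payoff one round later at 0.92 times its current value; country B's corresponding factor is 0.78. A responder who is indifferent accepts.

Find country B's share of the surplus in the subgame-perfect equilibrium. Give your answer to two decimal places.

56.66

In a stationary SPE each proposer offers the other exactly their discounted continuation value.
If country B keeps x when proposing and country A keeps y when proposing, then x = 200 − 0.92y and y = 200 − 0.78x.
Solving: x = 200(1 − 0.92) / (1 − 0.78·0.92) = 16 / 0.2824 ≈ 56.6572.
Country A gets 200 − 56.6572 ≈ 143.3428.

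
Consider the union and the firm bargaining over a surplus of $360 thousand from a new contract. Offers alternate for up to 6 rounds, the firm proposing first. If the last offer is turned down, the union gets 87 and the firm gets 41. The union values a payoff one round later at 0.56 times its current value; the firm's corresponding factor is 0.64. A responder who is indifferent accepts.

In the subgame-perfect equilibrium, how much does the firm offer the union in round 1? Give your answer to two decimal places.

Round 6 (the union proposes): the firm gets 41 if talks fail, so the union offers 41 and keeps 319.
Round 5 (the firm proposes): the union can get 319 next round, worth 0.56 × 319 = 178.64 now; the firm offers that and keeps 181.36.
Round 4 (the union proposes): the firm can get 181.36 next round, worth 0.64 × 181.36 = 116.0704 now. The union offers 116.0704 and keeps 360 − 116.0704 = 243.9296.
Round 3 (the firm proposes): the union can get 243.9296 next round, worth 0.56 × 243.9296 = 136.600576 now, so the firm offers 136.600576, keeping 223.399424.
Round 2 (the union proposes): the firm can get 223.399424 next round, worth 0.64 × 223.399424 = 142.97563136 now. The union offers 142.97563136 and keeps 360 − 142.97563136 = 217.02436864.
Round 1 (the firm proposes): the union can get 217.02436864 next round, worth 0.56 × 217.02436864 = 121.5336464384 now, so the firm offers 121.5336464384, keeping 238.4663535616.

121.53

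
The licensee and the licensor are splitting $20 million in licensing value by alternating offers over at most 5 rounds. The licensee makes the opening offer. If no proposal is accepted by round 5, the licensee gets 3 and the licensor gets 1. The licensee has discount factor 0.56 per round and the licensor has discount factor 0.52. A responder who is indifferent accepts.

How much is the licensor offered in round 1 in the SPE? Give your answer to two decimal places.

5.99

Work backward from the last round.
Round 5 (the licensee proposes): the licensor gets 1 if talks fail, so the licensee offers 1 and keeps 19.
Round 4 (the licensor proposes): the licensee can get 19 next round, worth 0.56 × 19 = 10.64 now, so the licensor offers 10.64, keeping 9.36.
Round 3 (the licensee proposes): the licensor can get 9.36 next round, worth 0.52 × 9.36 = 4.8672 now; the licensee offers that and keeps 15.1328.
Round 2 (the licensor proposes): the licensee can get 15.1328 next round, worth 0.56 × 15.1328 = 8.474368 now; the licensor offers that and keeps 11.525632.
Round 1 (the licensee proposes): the licensor can get 11.525632 next round, worth 0.52 × 11.525632 = 5.99332864 now. The licensee offers 5.99332864 and keeps 20 − 5.99332864 = 14.00667136.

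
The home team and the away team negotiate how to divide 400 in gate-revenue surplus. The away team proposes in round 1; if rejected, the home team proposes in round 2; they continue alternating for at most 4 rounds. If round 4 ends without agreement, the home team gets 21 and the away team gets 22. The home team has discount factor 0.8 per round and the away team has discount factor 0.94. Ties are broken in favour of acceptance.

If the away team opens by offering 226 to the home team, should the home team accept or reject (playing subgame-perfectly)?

Round 4 (the home team proposes): the away team gets 22 if talks fail, so the home team offers 22 and keeps 378.
Round 3 (the away team proposes): the home team can get 378 next round, worth 0.8 × 378 = 302.4 now; the away team offers that and keeps 97.6.
Round 2 (the home team proposes): the away team can get 97.6 next round, worth 0.94 × 97.6 = 91.744 now; the home team offers that and keeps 308.256.
So by rejecting in round 1, the home team gets 308.256 next round, worth 0.8 × 308.256 = 246.6048 now.
Offer 226 < 246.6048, so the home team rejects.

Reject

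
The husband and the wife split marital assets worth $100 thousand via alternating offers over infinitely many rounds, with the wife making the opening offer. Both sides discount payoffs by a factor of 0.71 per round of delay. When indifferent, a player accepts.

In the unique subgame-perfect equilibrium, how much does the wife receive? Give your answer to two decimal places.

58.48

Let x be the wife's share when the wife proposes and y be the husband's share when the husband proposes.
The husband accepts iff offered ≥ 0.71·y, so x = 100 − 0.71y. Symmetrically y = 100 − 0.71x.
Substituting: x = 100 − 0.71(100 − 0.71x), giving x(1 − 0.71·0.71) = 100(1 − 0.71).
So x = 100 × 0.29 / 0.4959 ≈ 58.4795, and the husband receives 100 − x ≈ 41.5205.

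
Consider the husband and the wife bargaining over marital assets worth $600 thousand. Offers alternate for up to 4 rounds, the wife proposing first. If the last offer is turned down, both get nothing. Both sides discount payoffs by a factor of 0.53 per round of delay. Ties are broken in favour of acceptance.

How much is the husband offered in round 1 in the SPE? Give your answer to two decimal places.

Round 4 (the husband proposes): rejection yields 0 for the wife; the husband offers 0 and keeps 600.
Round 3 (the wife proposes): the husband can get 600 next round, worth 0.53 × 600 = 318 now, so the wife offers 318, keeping 282.
Round 2 (the husband proposes): the wife can get 282 next round, worth 0.53 × 282 = 149.46 now; the husband offers that and keeps 450.54.
Round 1 (the wife proposes): the husband can get 450.54 next round, worth 0.53 × 450.54 = 238.7862 now. The wife offers 238.7862 and keeps 600 − 238.7862 = 361.2138.

238.79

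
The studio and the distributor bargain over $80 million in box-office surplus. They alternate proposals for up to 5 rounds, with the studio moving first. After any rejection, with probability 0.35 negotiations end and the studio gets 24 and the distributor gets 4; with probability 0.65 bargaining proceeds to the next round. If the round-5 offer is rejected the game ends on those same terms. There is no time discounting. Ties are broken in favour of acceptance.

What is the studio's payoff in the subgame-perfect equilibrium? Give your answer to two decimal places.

By backward induction:
Round 5 (the studio proposes): the distributor gets 4 if talks fail, so the studio offers 4 and keeps 76.
Round 4 (the distributor proposes): rejecting gives the studio an expected 0.65 × 76 + 0.35 × 24 = 57.8, so the distributor offers 57.8, keeping 22.2.
Round 3 (the studio proposes): rejecting gives the distributor an expected 0.65 × 22.2 + 0.35 × 4 = 15.83, so the studio offers 15.83, keeping 64.17.
Round 2 (the distributor proposes): rejecting gives the studio an expected 0.65 × 64.17 + 0.35 × 24 = 50.1105; the distributor offers that and keeps 29.8895.
Round 1 (the studio proposes): rejecting gives the distributor an expected 0.65 × 29.8895 + 0.35 × 4 = 20.828175, so the studio offers 20.828175, keeping 59.171825.

59.17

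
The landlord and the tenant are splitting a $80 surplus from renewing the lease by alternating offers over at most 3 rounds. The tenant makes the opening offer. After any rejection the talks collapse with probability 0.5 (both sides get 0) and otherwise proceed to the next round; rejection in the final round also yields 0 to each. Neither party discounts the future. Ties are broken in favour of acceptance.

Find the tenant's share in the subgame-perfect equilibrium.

Round 3 (the tenant proposes): rejection yields 0 for the landlord; the tenant offers 0 and keeps 80.
Round 2 (the landlord proposes): rejecting gives the tenant an expected 0.5 × 80 = 40; the landlord offers that and keeps 40.
Round 1 (the tenant proposes): rejecting gives the landlord an expected 0.5 × 40 = 20; the tenant offers that and keeps 60.

60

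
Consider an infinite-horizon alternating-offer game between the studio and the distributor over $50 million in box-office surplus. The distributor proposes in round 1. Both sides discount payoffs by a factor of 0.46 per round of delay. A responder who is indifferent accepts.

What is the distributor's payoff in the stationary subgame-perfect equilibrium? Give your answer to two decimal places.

34.25

In a stationary SPE each proposer offers the other exactly their discounted continuation value.
If the distributor keeps x when proposing and the studio keeps y when proposing, then x = 50 − 0.46y and y = 50 − 0.46x.
Solving: x = 50(1 − 0.46) / (1 − 0.46·0.46) = 27 / 0.7884 ≈ 34.2466.
The studio gets 50 − 34.2466 ≈ 15.7534.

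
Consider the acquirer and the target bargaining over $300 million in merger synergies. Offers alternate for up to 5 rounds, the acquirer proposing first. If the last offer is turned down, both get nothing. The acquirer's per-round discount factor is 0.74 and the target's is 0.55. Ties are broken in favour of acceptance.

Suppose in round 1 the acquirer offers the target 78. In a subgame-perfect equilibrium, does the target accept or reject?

Work out the target's continuation value if the offer is rejected.
Round 5 (the acquirer proposes): rejection yields 0 for the target; the acquirer offers 0 and keeps 300.
Round 4 (the target proposes): the acquirer can get 300 next round, worth 0.74 × 300 = 222 now, so the target offers 222, keeping 78.
Round 3 (the acquirer proposes): the target can get 78 next round, worth 0.55 × 78 = 42.9 now, so the acquirer offers 42.9, keeping 257.1.
Round 2 (the target proposes): the acquirer can get 257.1 next round, worth 0.74 × 257.1 = 190.254 now. The target offers 190.254 and keeps 300 − 190.254 = 109.746.
So by rejecting in round 1, the target gets 109.746 next round, worth 0.55 × 109.746 = 60.3603 now.
Offer 78 ≥ 60.3603, so the target accepts.

Accept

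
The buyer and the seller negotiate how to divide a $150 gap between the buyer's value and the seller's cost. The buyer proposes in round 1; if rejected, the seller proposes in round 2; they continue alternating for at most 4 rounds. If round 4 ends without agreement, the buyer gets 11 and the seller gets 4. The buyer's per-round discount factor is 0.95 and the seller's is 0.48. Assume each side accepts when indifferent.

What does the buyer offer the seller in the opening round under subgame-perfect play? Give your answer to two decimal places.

Solve by backward induction from round 4.
Round 4 (the seller proposes): the buyer gets 11 if talks fail, so the seller offers 11 and keeps 139.
Round 3 (the buyer proposes): the seller can get 139 next round, worth 0.48 × 139 = 66.72 now, so the buyer offers 66.72, keeping 83.28.
Round 2 (the seller proposes): the buyer can get 83.28 next round, worth 0.95 × 83.28 = 79.116 now, so the seller offers 79.116, keeping 70.884.
Round 1 (the buyer proposes): the seller can get 70.884 next round, worth 0.48 × 70.884 = 34.02432 now. The buyer offers 34.02432 and keeps 150 − 34.02432 = 115.97568.

34.02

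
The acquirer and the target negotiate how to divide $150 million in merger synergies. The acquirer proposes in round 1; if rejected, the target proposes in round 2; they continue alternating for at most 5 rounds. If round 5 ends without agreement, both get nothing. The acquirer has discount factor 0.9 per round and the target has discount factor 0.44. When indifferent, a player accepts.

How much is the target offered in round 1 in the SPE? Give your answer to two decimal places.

Round 5 (the acquirer proposes): rejection yields 0 for the target; the acquirer offers 0 and keeps 150.
Round 4 (the target proposes): the acquirer can get 150 next round, worth 0.9 × 150 = 135 now; the target offers that and keeps 15.
Round 3 (the acquirer proposes): the target can get 15 next round, worth 0.44 × 15 = 6.6 now. The acquirer offers 6.6 and keeps 150 − 6.6 = 143.4.
Round 2 (the target proposes): the acquirer can get 143.4 next round, worth 0.9 × 143.4 = 129.06 now. The target offers 129.06 and keeps 150 − 129.06 = 20.94.
Round 1 (the acquirer proposes): the target can get 20.94 next round, worth 0.44 × 20.94 = 9.2136 now. The acquirer offers 9.2136 and keeps 150 − 9.2136 = 140.7864.

9.21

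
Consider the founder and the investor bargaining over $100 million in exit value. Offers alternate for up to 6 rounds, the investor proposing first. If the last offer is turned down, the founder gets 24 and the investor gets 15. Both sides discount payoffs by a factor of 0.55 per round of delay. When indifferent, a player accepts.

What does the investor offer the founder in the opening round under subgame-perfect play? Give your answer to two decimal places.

By backward induction:
Round 6 (the founder proposes): the investor gets 15 if talks fail, so the founder offers 15 and keeps 85.
Round 5 (the investor proposes): the founder can get 85 next round, worth 0.55 × 85 = 46.75 now. The investor offers 46.75 and keeps 100 − 46.75 = 53.25.
Round 4 (the founder proposes): the investor can get 53.25 next round, worth 0.55 × 53.25 = 29.2875 now. The founder offers 29.2875 and keeps 100 − 29.2875 = 70.7125.
Round 3 (the investor proposes): the founder can get 70.7125 next round, worth 0.55 × 70.7125 = 38.891875 now, so the investor offers 38.891875, keeping 61.108125.
Round 2 (the founder proposes): the investor can get 61.108125 next round, worth 0.55 × 61.108125 = 33.60946875 now, so the founder offers 33.60946875, keeping 66.39053125.
Round 1 (the investor proposes): the founder can get 66.39053125 next round, worth 0.55 × 66.39053125 = 36.5147921875 now, so the investor offers 36.5147921875, keeping 63.4852078125.

36.51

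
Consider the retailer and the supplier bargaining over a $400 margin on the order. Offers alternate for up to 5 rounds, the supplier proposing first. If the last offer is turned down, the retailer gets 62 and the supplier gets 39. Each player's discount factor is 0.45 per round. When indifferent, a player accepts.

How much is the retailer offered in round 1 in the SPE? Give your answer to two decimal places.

Round 5 (the supplier proposes): the retailer gets 62 if talks fail, so the supplier offers 62 and keeps 338.
Round 4 (the retailer proposes): the supplier can get 338 next round, worth 0.45 × 338 = 152.1 now, so the retailer offers 152.1, keeping 247.9.
Round 3 (the supplier proposes): the retailer can get 247.9 next round, worth 0.45 × 247.9 = 111.555 now; the supplier offers that and keeps 288.445.
Round 2 (the retailer proposes): the supplier can get 288.445 next round, worth 0.45 × 288.445 = 129.80025 now, so the retailer offers 129.80025, keeping 270.19975.
Round 1 (the supplier proposes): the retailer can get 270.19975 next round, worth 0.45 × 270.19975 = 121.5898875 now. The supplier offers 121.5898875 and keeps 400 − 121.5898875 = 278.4101125.

121.59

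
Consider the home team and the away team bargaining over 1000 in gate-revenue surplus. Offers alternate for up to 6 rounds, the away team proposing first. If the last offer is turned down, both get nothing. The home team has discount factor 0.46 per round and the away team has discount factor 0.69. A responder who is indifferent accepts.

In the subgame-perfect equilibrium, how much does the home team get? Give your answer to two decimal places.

234.20

By backward induction:
Round 6 (the home team proposes): the away team will accept anything ≥ 0, so the home team offers 0 and keeps 1000.
Round 5 (the away team proposes): the home team can get 1000 next round, worth 0.46 × 1000 = 460 now; the away team offers that and keeps 540.
Round 4 (the home team proposes): the away team can get 540 next round, worth 0.69 × 540 = 372.6 now. The home team offers 372.6 and keeps 1000 − 372.6 = 627.4.
Round 3 (the away team proposes): the home team can get 627.4 next round, worth 0.46 × 627.4 = 288.604 now. The away team offers 288.604 and keeps 1000 − 288.604 = 711.396.
Round 2 (the home team proposes): the away team can get 711.396 next round, worth 0.69 × 711.396 = 490.86324 now. The home team offers 490.86324 and keeps 1000 − 490.86324 = 509.13676.
Round 1 (the away team proposes): the home team can get 509.13676 next round, worth 0.46 × 509.13676 = 234.2029096 now; the away team offers that and keeps 765.7970904.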